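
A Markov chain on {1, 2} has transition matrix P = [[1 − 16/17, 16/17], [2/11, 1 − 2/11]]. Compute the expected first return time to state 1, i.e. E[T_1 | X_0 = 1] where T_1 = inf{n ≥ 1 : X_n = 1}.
E[T_1 | X_0 = 1] = 1/π_1 = 105/17

For an irreducible recurrent Markov chain with stationary distribution π, E[T_i | X_0 = i] = 1/π_i (Kac's formula). Here π_1 = (2/11)/(16/17 + 2/11) = (2/11)/(210/187) = 17/105, so E[T_1 | X_0 = 1] = 1/π_1 = (16/17 + 2/11)/(2/11) = (210/187)/(2/11) = 105/17.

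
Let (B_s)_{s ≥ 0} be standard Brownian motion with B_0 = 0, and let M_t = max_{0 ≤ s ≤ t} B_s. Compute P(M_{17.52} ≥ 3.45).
P(M_{17.52} ≥ 3.45) = 2·P(B_{17.52} ≥ 3.45) = 2(1 − Φ(3.45/√17.52)) ≈ 0.4098

By the reflection principle for Brownian motion, P(M_t ≥ a) = 2 · P(B_t ≥ a) for a ≥ 0. Since B_t ~ N(0, t), P(B_t ≥ 3.45) = 1 − Φ(3.45/√t) = 1 − Φ(3.45/√17.52) = 1 − Φ(0.8242). So
  P(M_{17.52} ≥ 3.45) = 2(1 − Φ(0.8242)) ≈ 0.4098.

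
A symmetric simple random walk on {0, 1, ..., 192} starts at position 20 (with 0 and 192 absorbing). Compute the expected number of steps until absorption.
E[τ | X_0 = 20] = 3440

Let v_k = E[τ | X_0 = k]. Boundary: v_0 = v_192 = 0. Recurrence: v_k = 1 + (v_{k-1} + v_{k+1})/2 for 1 ≤ k ≤ 191. The particular solution to v_k − (v_{k-1} + v_{k+1})/2 = 1 is v_k = −k^2. Adding homogeneous solution A + B k and matching boundaries gives v_k = k (192 − k). Substituting k = 20: v_20 = 20 · 172 = 3440.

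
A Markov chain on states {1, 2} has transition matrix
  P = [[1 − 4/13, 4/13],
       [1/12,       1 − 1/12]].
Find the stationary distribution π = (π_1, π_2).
π_1 = 13/61, π_2 = 48/61

Solve πP = π with π_1 + π_2 = 1. From πP = π: π_1 · (1 − 4/13) + π_2 · 1/12 = π_1 ⇒ π_2 · 1/12 = π_1 · 4/13 ⇒ π_2/π_1 = (4/13)/(1/12) = 48/13. Together with π_1 + π_2 = 1:
  π_1 = (1/12)/(4/13 + 1/12) = (1/12)/(61/156) = 13/61,
  π_2 = (4/13)/(4/13 + 1/12) = (4/13)/(61/156) = 48/61.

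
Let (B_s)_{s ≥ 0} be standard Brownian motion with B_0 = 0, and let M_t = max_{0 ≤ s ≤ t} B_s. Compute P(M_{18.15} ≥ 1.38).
P(M_{18.15} ≥ 1.38) = 2·P(B_{18.15} ≥ 1.38) = 2(1 − Φ(1.38/√18.15)) ≈ 0.7460

By the reflection principle for Brownian motion, P(M_t ≥ a) = 2 · P(B_t ≥ a) for a ≥ 0. Since B_t ~ N(0, t), P(B_t ≥ 1.38) = 1 − Φ(1.38/√t) = 1 − Φ(1.38/√18.15) = 1 − Φ(0.3239). So
  P(M_{18.15} ≥ 1.38) = 2(1 − Φ(0.3239)) ≈ 0.7460.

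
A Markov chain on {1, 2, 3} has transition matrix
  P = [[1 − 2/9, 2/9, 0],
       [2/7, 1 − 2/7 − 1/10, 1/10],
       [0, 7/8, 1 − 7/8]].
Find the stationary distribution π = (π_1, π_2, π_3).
π = (15/28, 5/12, 1/21)

This is a birth-death chain on three states, which satisfies detailed balance: π_1 · P_{12} = π_2 · P_{21} and π_2 · P_{23} = π_3 · P_{32}.
From π_1 · 2/9 = π_2 · 2/7: π_2/π_1 = (2/9)/(2/7) = 7/9.
From π_2 · 1/10 = π_3 · 7/8: π_3/π_2 = (1/10)/(7/8) = 4/35.
Take π_1 proportional to 1; then unnormalized π = (1, 7/9, 4/45). Normalize by dividing by the sum 28/15:
  π = (15/28, 5/12, 1/21).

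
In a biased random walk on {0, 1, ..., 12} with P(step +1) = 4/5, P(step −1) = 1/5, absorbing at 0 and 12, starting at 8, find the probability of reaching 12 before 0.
P(hit 12 before 0) = (1 − (1/4)^8) / (1 − (1/4)^12) = 65792/65793

Let u_k denote P(reach 12 before 0 | start at k). Boundary: u_0 = 0, u_12 = 1. Recurrence: u_k = 4/5·u_{k+1} + 1/5·u_{k-1} for 1 ≤ k ≤ 11. Try u_k = A + B·r^k with r = q/p = (1/5)/(4/5) = 1/4. Substitution satisfies the recurrence; boundary conditions give:
  u_k = (1 − r^k) / (1 − r^N) = (1 − (1/4)^8) / (1 − (1/4)^12) = 65792/65793.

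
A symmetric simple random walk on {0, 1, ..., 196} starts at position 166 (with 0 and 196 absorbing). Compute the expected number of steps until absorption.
E[τ | X_0 = 166] = 4980

Let v_k = E[τ | X_0 = k]. Boundary: v_0 = v_196 = 0. Recurrence: v_k = 1 + (v_{k-1} + v_{k+1})/2 for 1 ≤ k ≤ 195. The particular solution to v_k − (v_{k-1} + v_{k+1})/2 = 1 is v_k = −k^2. Adding homogeneous solution A + B k and matching boundaries gives v_k = k (196 − k). Substituting k = 166: v_166 = 166 · 30 = 4980.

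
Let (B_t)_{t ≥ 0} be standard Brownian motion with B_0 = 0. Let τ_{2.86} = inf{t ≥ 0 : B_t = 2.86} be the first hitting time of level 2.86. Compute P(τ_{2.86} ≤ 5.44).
P(τ_{2.86} ≤ 5.44) = 2(1 − Φ(2.86/√5.44)) = 2(1 − Φ(1.2262)) ≈ 0.2201

By the reflection principle for standard BM, P(τ_b ≤ t) = 2 · P(B_t ≥ b). Since B_t ~ N(0, t), P(B_t ≥ 2.86) = 1 − Φ(2.86/√t) = 1 − Φ(2.86/√5.44) = 1 − Φ(1.2262) ≈ 0.11006. Doubling: P(τ_{2.86} ≤ 5.44) ≈ 2 · 0.11006 = 0.22012 ≈ 0.2201.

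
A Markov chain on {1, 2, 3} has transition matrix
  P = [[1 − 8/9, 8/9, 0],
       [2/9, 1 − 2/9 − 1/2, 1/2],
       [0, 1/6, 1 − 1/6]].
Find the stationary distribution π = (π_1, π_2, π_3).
π = (1/17, 4/17, 12/17)

This is a birth-death chain on three states, which satisfies detailed balance: π_1 · P_{12} = π_2 · P_{21} and π_2 · P_{23} = π_3 · P_{32}.
From π_1 · 8/9 = π_2 · 2/9: π_2/π_1 = (8/9)/(2/9) = 4.
From π_2 · 1/2 = π_3 · 1/6: π_3/π_2 = (1/2)/(1/6) = 3.
Take π_1 proportional to 1; then unnormalized π = (1, 4, 12). Normalize by dividing by the sum 17:
  π = (1/17, 4/17, 12/17).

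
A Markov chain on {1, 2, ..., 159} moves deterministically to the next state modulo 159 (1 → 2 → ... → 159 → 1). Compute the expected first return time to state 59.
E[T_59 | X_0 = 59] = 159

The chain cycles deterministically, so starting at state 59 it returns in exactly 159 steps. Equivalently, the stationary distribution is uniform π_j = 1/159 for every state j, so by Kac's formula E[T_59] = 1/π_59 = 159.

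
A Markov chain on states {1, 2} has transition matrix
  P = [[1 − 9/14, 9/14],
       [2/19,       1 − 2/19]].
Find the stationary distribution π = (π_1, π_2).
π_1 = 28/199, π_2 = 171/199

Solve πP = π with π_1 + π_2 = 1. From πP = π: π_1 · (1 − 9/14) + π_2 · 2/19 = π_1 ⇒ π_2 · 2/19 = π_1 · 9/14 ⇒ π_2/π_1 = (9/14)/(2/19) = 171/28. Together with π_1 + π_2 = 1:
  π_1 = (2/19)/(9/14 + 2/19) = (2/19)/(199/266) = 28/199,
  π_2 = (9/14)/(9/14 + 2/19) = (9/14)/(199/266) = 171/199.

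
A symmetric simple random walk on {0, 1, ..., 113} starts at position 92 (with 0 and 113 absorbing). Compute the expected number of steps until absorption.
E[τ | X_0 = 92] = 1932

Let v_k = E[τ | X_0 = k]. Boundary: v_0 = v_113 = 0. Recurrence: v_k = 1 + (v_{k-1} + v_{k+1})/2 for 1 ≤ k ≤ 112. The particular solution to v_k − (v_{k-1} + v_{k+1})/2 = 1 is v_k = −k^2. Adding homogeneous solution A + B k and matching boundaries gives v_k = k (113 − k). Substituting k = 92: v_92 = 92 · 21 = 1932.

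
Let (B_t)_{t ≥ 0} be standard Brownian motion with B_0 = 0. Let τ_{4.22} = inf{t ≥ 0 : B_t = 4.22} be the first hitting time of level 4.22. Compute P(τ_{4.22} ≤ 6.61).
P(τ_{4.22} ≤ 6.61) = 2(1 − Φ(4.22/√6.61)) = 2(1 − Φ(1.6414)) ≈ 0.1007

By the reflection principle for standard BM, P(τ_b ≤ t) = 2 · P(B_t ≥ b). Since B_t ~ N(0, t), P(B_t ≥ 4.22) = 1 − Φ(4.22/√t) = 1 − Φ(4.22/√6.61) = 1 − Φ(1.6414) ≈ 0.05036. Doubling: P(τ_{4.22} ≤ 6.61) ≈ 2 · 0.05036 = 0.10072 ≈ 0.1007.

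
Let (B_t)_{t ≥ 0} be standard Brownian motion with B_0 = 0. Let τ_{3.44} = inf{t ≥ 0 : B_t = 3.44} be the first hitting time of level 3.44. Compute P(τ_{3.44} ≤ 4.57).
P(τ_{3.44} ≤ 4.57) = 2(1 − Φ(3.44/√4.57)) = 2(1 − Φ(1.6092)) ≈ 0.1076

By the reflection principle for standard BM, P(τ_b ≤ t) = 2 · P(B_t ≥ b). Since B_t ~ N(0, t), P(B_t ≥ 3.44) = 1 − Φ(3.44/√t) = 1 − Φ(3.44/√4.57) = 1 − Φ(1.6092) ≈ 0.05379. Doubling: P(τ_{3.44} ≤ 4.57) ≈ 2 · 0.05379 = 0.10758 ≈ 0.1076.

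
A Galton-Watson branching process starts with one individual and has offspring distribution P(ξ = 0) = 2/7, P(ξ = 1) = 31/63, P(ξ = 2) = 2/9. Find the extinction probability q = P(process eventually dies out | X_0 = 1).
q = 1

Mean offspring μ = 0·2/7 + 1·31/63 + 2·2/9 = 59/63 ≤ 1. For μ ≤ 1 with offspring not concentrated at 1, the Galton-Watson process goes extinct almost surely, so q = 1.
(Algebraic check: The pgf is f(s) = 2/7 + 31/63·s + 2/9·s². The extinction probability q is the smallest fixed point of f in [0, 1]. Setting s = f(s):
  2/9·s² + (31/63 − 1)·s + 2/7 = 0
  2/9·s² − (2/7 + 2/9)·s + 2/7 = 0
which factors as (s − 1)·(2/9·s − 2/7) = 0, giving roots s = 1 and s = (2/7)/(2/9) = 9/7. Since 9/7 ≥ 1, the smallest root in [0, 1] is s = 1.)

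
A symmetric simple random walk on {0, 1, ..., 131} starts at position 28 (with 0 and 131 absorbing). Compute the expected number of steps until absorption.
E[τ | X_0 = 28] = 2884

Let v_k = E[τ | X_0 = k]. Boundary: v_0 = v_131 = 0. Recurrence: v_k = 1 + (v_{k-1} + v_{k+1})/2 for 1 ≤ k ≤ 130. The particular solution to v_k − (v_{k-1} + v_{k+1})/2 = 1 is v_k = −k^2. Adding homogeneous solution A + B k and matching boundaries gives v_k = k (131 − k). Substituting k = 28: v_28 = 28 · 103 = 2884.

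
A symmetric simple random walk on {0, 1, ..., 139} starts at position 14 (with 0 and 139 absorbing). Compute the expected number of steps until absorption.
E[τ | X_0 = 14] = 1750

Let v_k = E[τ | X_0 = k]. Boundary: v_0 = v_139 = 0. Recurrence: v_k = 1 + (v_{k-1} + v_{k+1})/2 for 1 ≤ k ≤ 138. The particular solution to v_k − (v_{k-1} + v_{k+1})/2 = 1 is v_k = −k^2. Adding homogeneous solution A + B k and matching boundaries gives v_k = k (139 − k). Substituting k = 14: v_14 = 14 · 125 = 1750.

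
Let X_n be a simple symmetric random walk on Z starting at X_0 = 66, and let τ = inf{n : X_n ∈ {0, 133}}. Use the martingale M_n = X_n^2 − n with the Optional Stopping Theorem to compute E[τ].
E[τ] = 4422

M_n = X_n^2 − n is a martingale (since E[X_{n+1}^2 | F_n] = X_n^2 + 1). By OST (τ has finite mean in a bounded region), E[M_τ] = E[M_0] = X_0^2 − 0 = 66^2 = 4356. Also E[M_τ] = E[X_τ^2] − E[τ]. The walk exits at 0 or 133, with P(hit 133 first) = 66/133, so E[X_τ^2] = 133^2 · 66/133 + 0 = 8778. Thus E[τ] = E[X_τ^2] − E[M_τ] = 8778 − 4356 = 4422 = 66(133 − 66) = 4422.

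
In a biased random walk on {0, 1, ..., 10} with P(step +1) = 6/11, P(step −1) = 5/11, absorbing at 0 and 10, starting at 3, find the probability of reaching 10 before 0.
P(hit 10 before 0) = (1 − (5/6)^3) / (1 − (5/6)^10) = 25474176/50700551

Let u_k denote P(reach 10 before 0 | start at k). Boundary: u_0 = 0, u_10 = 1. Recurrence: u_k = 6/11·u_{k+1} + 5/11·u_{k-1} for 1 ≤ k ≤ 9. Try u_k = A + B·r^k with r = q/p = (5/11)/(6/11) = 5/6. Substitution satisfies the recurrence; boundary conditions give:
  u_k = (1 − r^k) / (1 − r^N) = (1 − (5/6)^3) / (1 − (5/6)^10) = 25474176/50700551.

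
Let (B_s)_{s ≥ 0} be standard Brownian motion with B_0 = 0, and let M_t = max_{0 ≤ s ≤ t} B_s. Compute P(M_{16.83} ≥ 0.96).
P(M_{16.83} ≥ 0.96) = 2·P(B_{16.83} ≥ 0.96) = 2(1 − Φ(0.96/√16.83)) ≈ 0.8150

By the reflection principle for Brownian motion, P(M_t ≥ a) = 2 · P(B_t ≥ a) for a ≥ 0. Since B_t ~ N(0, t), P(B_t ≥ 0.96) = 1 − Φ(0.96/√t) = 1 − Φ(0.96/√16.83) = 1 − Φ(0.2340). So
  P(M_{16.83} ≥ 0.96) = 2(1 − Φ(0.2340)) ≈ 0.8150.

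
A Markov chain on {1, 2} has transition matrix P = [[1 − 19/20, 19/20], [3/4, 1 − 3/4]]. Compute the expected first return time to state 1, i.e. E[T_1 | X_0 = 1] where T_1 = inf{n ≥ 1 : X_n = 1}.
E[T_1 | X_0 = 1] = 1/π_1 = 34/15

For an irreducible recurrent Markov chain with stationary distribution π, E[T_i | X_0 = i] = 1/π_i (Kac's formula). Here π_1 = (3/4)/(19/20 + 3/4) = (3/4)/(17/10) = 15/34, so E[T_1 | X_0 = 1] = 1/π_1 = (19/20 + 3/4)/(3/4) = (17/10)/(3/4) = 34/15.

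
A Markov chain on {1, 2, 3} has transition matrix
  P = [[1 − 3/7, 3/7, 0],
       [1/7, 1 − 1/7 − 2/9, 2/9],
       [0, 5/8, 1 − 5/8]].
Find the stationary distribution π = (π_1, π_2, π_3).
π = (15/76, 45/76, 4/19)

This is a birth-death chain on three states, which satisfies detailed balance: π_1 · P_{12} = π_2 · P_{21} and π_2 · P_{23} = π_3 · P_{32}.
From π_1 · 3/7 = π_2 · 1/7: π_2/π_1 = (3/7)/(1/7) = 3.
From π_2 · 2/9 = π_3 · 5/8: π_3/π_2 = (2/9)/(5/8) = 16/45.
Take π_1 proportional to 1; then unnormalized π = (1, 3, 16/15). Normalize by dividing by the sum 76/15:
  π = (15/76, 45/76, 4/19).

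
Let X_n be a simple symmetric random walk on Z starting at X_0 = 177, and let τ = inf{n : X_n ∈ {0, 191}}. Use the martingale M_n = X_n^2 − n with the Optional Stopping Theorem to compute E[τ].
E[τ] = 2478

M_n = X_n^2 − n is a martingale (since E[X_{n+1}^2 | F_n] = X_n^2 + 1). By OST (τ has finite mean in a bounded region), E[M_τ] = E[M_0] = X_0^2 − 0 = 177^2 = 31329. Also E[M_τ] = E[X_τ^2] − E[τ]. The walk exits at 0 or 191, with P(hit 191 first) = 177/191, so E[X_τ^2] = 191^2 · 177/191 + 0 = 33807. Thus E[τ] = E[X_τ^2] − E[M_τ] = 33807 − 31329 = 2478 = 177(191 − 177) = 2478.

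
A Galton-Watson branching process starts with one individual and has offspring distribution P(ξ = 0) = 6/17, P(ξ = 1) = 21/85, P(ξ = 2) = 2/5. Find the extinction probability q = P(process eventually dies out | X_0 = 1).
q = 15/17

The pgf is f(s) = 6/17 + 21/85·s + 2/5·s². The extinction probability q is the smallest fixed point of f in [0, 1]. Setting s = f(s):
  2/5·s² + (21/85 − 1)·s + 6/17 = 0
  2/5·s² − (6/17 + 2/5)·s + 6/17 = 0
which factors as (s − 1)·(2/5·s − 6/17) = 0, giving roots s = 1 and s = (6/17)/(2/5) = 15/17.
Mean offspring μ = 21/85 + 2·2/5 = 89/85 > 1 (supercritical), so q < 1. The extinction probability is the smaller root: q = (6/17)/(2/5) = 15/17.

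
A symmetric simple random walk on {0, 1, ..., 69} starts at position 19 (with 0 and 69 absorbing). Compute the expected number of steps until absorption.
E[τ | X_0 = 19] = 950

Let v_k = E[τ | X_0 = k]. Boundary: v_0 = v_69 = 0. Recurrence: v_k = 1 + (v_{k-1} + v_{k+1})/2 for 1 ≤ k ≤ 68. The particular solution to v_k − (v_{k-1} + v_{k+1})/2 = 1 is v_k = −k^2. Adding homogeneous solution A + B k and matching boundaries gives v_k = k (69 − k). Substituting k = 19: v_19 = 19 · 50 = 950.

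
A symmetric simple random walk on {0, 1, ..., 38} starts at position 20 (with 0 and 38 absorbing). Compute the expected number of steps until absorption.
E[τ | X_0 = 20] = 360

Let v_k = E[τ | X_0 = k]. Boundary: v_0 = v_38 = 0. Recurrence: v_k = 1 + (v_{k-1} + v_{k+1})/2 for 1 ≤ k ≤ 37. The particular solution to v_k − (v_{k-1} + v_{k+1})/2 = 1 is v_k = −k^2. Adding homogeneous solution A + B k and matching boundaries gives v_k = k (38 − k). Substituting k = 20: v_20 = 20 · 18 = 360.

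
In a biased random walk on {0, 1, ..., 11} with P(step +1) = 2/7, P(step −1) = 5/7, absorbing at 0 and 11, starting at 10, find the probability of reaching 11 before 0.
P(hit 11 before 0) = (1 − (5/2)^10) / (1 − (5/2)^11) = 6509734/16275359

Let u_k denote P(reach 11 before 0 | start at k). Boundary: u_0 = 0, u_11 = 1. Recurrence: u_k = 2/7·u_{k+1} + 5/7·u_{k-1} for 1 ≤ k ≤ 10. Try u_k = A + B·r^k with r = q/p = (5/7)/(2/7) = 5/2. Substitution satisfies the recurrence; boundary conditions give:
  u_k = (1 − r^k) / (1 − r^N) = (1 − (5/2)^10) / (1 − (5/2)^11) = 6509734/16275359.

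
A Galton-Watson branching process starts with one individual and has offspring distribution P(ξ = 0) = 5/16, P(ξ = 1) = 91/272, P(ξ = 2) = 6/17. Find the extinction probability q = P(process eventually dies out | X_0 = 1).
q = 85/96

The pgf is f(s) = 5/16 + 91/272·s + 6/17·s². The extinction probability q is the smallest fixed point of f in [0, 1]. Setting s = f(s):
  6/17·s² + (91/272 − 1)·s + 5/16 = 0
  6/17·s² − (5/16 + 6/17)·s + 5/16 = 0
which factors as (s − 1)·(6/17·s − 5/16) = 0, giving roots s = 1 and s = (5/16)/(6/17) = 85/96.
Mean offspring μ = 91/272 + 2·6/17 = 283/272 > 1 (supercritical), so q < 1. The extinction probability is the smaller root: q = (5/16)/(6/17) = 85/96.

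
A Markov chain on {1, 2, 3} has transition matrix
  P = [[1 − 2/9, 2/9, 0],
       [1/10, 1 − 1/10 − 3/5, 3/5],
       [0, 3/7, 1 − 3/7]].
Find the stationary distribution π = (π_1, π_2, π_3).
π = (3/19, 20/57, 28/57)

This is a birth-death chain on three states, which satisfies detailed balance: π_1 · P_{12} = π_2 · P_{21} and π_2 · P_{23} = π_3 · P_{32}.
From π_1 · 2/9 = π_2 · 1/10: π_2/π_1 = (2/9)/(1/10) = 20/9.
From π_2 · 3/5 = π_3 · 3/7: π_3/π_2 = (3/5)/(3/7) = 7/5.
Take π_1 proportional to 1; then unnormalized π = (1, 20/9, 28/9). Normalize by dividing by the sum 19/3:
  π = (3/19, 20/57, 28/57).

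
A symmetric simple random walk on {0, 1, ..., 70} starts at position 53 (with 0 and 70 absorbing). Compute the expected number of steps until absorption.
E[τ | X_0 = 53] = 901

Let v_k = E[τ | X_0 = k]. Boundary: v_0 = v_70 = 0. Recurrence: v_k = 1 + (v_{k-1} + v_{k+1})/2 for 1 ≤ k ≤ 69. The particular solution to v_k − (v_{k-1} + v_{k+1})/2 = 1 is v_k = −k^2. Adding homogeneous solution A + B k and matching boundaries gives v_k = k (70 − k). Substituting k = 53: v_53 = 53 · 17 = 901.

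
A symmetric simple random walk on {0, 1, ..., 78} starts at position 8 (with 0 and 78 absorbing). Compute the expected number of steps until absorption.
E[τ | X_0 = 8] = 560

Let v_k = E[τ | X_0 = k]. Boundary: v_0 = v_78 = 0. Recurrence: v_k = 1 + (v_{k-1} + v_{k+1})/2 for 1 ≤ k ≤ 77. The particular solution to v_k − (v_{k-1} + v_{k+1})/2 = 1 is v_k = −k^2. Adding homogeneous solution A + B k and matching boundaries gives v_k = k (78 − k). Substituting k = 8: v_8 = 8 · 70 = 560.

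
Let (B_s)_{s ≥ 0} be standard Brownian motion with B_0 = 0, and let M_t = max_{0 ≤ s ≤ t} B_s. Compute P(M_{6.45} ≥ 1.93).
P(M_{6.45} ≥ 1.93) = 2·P(B_{6.45} ≥ 1.93) = 2(1 − Φ(1.93/√6.45)) ≈ 0.4473

By the reflection principle for Brownian motion, P(M_t ≥ a) = 2 · P(B_t ≥ a) for a ≥ 0. Since B_t ~ N(0, t), P(B_t ≥ 1.93) = 1 − Φ(1.93/√t) = 1 − Φ(1.93/√6.45) = 1 − Φ(0.7599). So
  P(M_{6.45} ≥ 1.93) = 2(1 − Φ(0.7599)) ≈ 0.4473.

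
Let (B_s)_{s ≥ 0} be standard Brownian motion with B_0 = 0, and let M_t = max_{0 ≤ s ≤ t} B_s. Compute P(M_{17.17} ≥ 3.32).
P(M_{17.17} ≥ 3.32) = 2·P(B_{17.17} ≥ 3.32) = 2(1 − Φ(3.32/√17.17)) ≈ 0.4230

By the reflection principle for Brownian motion, P(M_t ≥ a) = 2 · P(B_t ≥ a) for a ≥ 0. Since B_t ~ N(0, t), P(B_t ≥ 3.32) = 1 − Φ(3.32/√t) = 1 − Φ(3.32/√17.17) = 1 − Φ(0.8012). So
  P(M_{17.17} ≥ 3.32) = 2(1 − Φ(0.8012)) ≈ 0.4230.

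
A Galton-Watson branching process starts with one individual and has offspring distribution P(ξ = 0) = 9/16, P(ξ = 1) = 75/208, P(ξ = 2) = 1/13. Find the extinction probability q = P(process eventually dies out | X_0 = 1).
q = 1

Mean offspring μ = 0·9/16 + 1·75/208 + 2·1/13 = 107/208 ≤ 1. For μ ≤ 1 with offspring not concentrated at 1, the Galton-Watson process goes extinct almost surely, so q = 1.
(Algebraic check: The pgf is f(s) = 9/16 + 75/208·s + 1/13·s². The extinction probability q is the smallest fixed point of f in [0, 1]. Setting s = f(s):
  1/13·s² + (75/208 − 1)·s + 9/16 = 0
  1/13·s² − (9/16 + 1/13)·s + 9/16 = 0
which factors as (s − 1)·(1/13·s − 9/16) = 0, giving roots s = 1 and s = (9/16)/(1/13) = 117/16. Since 117/16 ≥ 1, the smallest root in [0, 1] is s = 1.)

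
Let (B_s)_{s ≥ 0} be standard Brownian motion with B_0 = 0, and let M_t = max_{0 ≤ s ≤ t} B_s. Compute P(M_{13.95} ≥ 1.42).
P(M_{13.95} ≥ 1.42) = 2·P(B_{13.95} ≥ 1.42) = 2(1 − Φ(1.42/√13.95)) ≈ 0.7038

By the reflection principle for Brownian motion, P(M_t ≥ a) = 2 · P(B_t ≥ a) for a ≥ 0. Since B_t ~ N(0, t), P(B_t ≥ 1.42) = 1 − Φ(1.42/√t) = 1 − Φ(1.42/√13.95) = 1 − Φ(0.3802). So
  P(M_{13.95} ≥ 1.42) = 2(1 − Φ(0.3802)) ≈ 0.7038.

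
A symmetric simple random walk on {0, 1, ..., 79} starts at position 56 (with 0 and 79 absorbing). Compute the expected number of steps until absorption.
E[τ | X_0 = 56] = 1288

Let v_k = E[τ | X_0 = k]. Boundary: v_0 = v_79 = 0. Recurrence: v_k = 1 + (v_{k-1} + v_{k+1})/2 for 1 ≤ k ≤ 78. The particular solution to v_k − (v_{k-1} + v_{k+1})/2 = 1 is v_k = −k^2. Adding homogeneous solution A + B k and matching boundaries gives v_k = k (79 − k). Substituting k = 56: v_56 = 56 · 23 = 1288.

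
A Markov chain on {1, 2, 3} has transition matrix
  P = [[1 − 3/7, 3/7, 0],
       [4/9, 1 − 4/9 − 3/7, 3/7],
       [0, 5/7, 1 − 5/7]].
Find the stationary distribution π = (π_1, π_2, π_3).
π = (35/89, 135/356, 81/356)

This is a birth-death chain on three states, which satisfies detailed balance: π_1 · P_{12} = π_2 · P_{21} and π_2 · P_{23} = π_3 · P_{32}.
From π_1 · 3/7 = π_2 · 4/9: π_2/π_1 = (3/7)/(4/9) = 27/28.
From π_2 · 3/7 = π_3 · 5/7: π_3/π_2 = (3/7)/(5/7) = 3/5.
Take π_1 proportional to 1; then unnormalized π = (1, 27/28, 81/140). Normalize by dividing by the sum 89/35:
  π = (35/89, 135/356, 81/356).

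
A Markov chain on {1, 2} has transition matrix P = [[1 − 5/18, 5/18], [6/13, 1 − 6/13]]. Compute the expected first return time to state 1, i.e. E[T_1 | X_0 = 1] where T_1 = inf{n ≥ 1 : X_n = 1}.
E[T_1 | X_0 = 1] = 1/π_1 = 173/108

For an irreducible recurrent Markov chain with stationary distribution π, E[T_i | X_0 = i] = 1/π_i (Kac's formula). Here π_1 = (6/13)/(5/18 + 6/13) = (6/13)/(173/234) = 108/173, so E[T_1 | X_0 = 1] = 1/π_1 = (5/18 + 6/13)/(6/13) = (173/234)/(6/13) = 173/108.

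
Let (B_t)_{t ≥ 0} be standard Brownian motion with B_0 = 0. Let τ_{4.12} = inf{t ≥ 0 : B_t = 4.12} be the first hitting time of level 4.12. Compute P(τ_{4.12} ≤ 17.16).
P(τ_{4.12} ≤ 17.16) = 2(1 − Φ(4.12/√17.16)) = 2(1 − Φ(0.9946)) ≈ 0.3199

By the reflection principle for standard BM, P(τ_b ≤ t) = 2 · P(B_t ≥ b). Since B_t ~ N(0, t), P(B_t ≥ 4.12) = 1 − Φ(4.12/√t) = 1 − Φ(4.12/√17.16) = 1 − Φ(0.9946) ≈ 0.15997. Doubling: P(τ_{4.12} ≤ 17.16) ≈ 2 · 0.15997 = 0.31994 ≈ 0.3199.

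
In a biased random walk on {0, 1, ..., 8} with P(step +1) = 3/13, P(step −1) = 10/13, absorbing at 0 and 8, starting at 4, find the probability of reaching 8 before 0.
P(hit 8 before 0) = (1 − (10/3)^4) / (1 − (10/3)^8) = 81/10081

Let u_k denote P(reach 8 before 0 | start at k). Boundary: u_0 = 0, u_8 = 1. Recurrence: u_k = 3/13·u_{k+1} + 10/13·u_{k-1} for 1 ≤ k ≤ 7. Try u_k = A + B·r^k with r = q/p = (10/13)/(3/13) = 10/3. Substitution satisfies the recurrence; boundary conditions give:
  u_k = (1 − r^k) / (1 − r^N) = (1 − (10/3)^4) / (1 − (10/3)^8) = 81/10081.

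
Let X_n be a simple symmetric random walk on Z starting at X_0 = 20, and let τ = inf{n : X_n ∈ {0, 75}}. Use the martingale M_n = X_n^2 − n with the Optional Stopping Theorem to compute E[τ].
E[τ] = 1100

M_n = X_n^2 − n is a martingale (since E[X_{n+1}^2 | F_n] = X_n^2 + 1). By OST (τ has finite mean in a bounded region), E[M_τ] = E[M_0] = X_0^2 − 0 = 20^2 = 400. Also E[M_τ] = E[X_τ^2] − E[τ]. The walk exits at 0 or 75, with P(hit 75 first) = 20/75, so E[X_τ^2] = 75^2 · 20/75 + 0 = 1500. Thus E[τ] = E[X_τ^2] − E[M_τ] = 1500 − 400 = 1100 = 20(75 − 20) = 1100.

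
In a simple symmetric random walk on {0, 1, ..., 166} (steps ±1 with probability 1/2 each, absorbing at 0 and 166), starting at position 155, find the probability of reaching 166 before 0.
P(hit 166 before 0) = 155/166

Let u_k = P(hit 166 before 0 | start at k). Then u_0 = 0, u_166 = 1, and u_k = u_{k-1}/2 + u_{k+1}/2 for 1 ≤ k ≤ 165. This harmonic recurrence is solved by u_k = k/166, giving u_155 = 155/166.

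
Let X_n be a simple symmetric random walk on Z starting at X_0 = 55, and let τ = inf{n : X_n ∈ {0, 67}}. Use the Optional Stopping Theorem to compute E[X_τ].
E[X_τ] = 55

X_n is a martingale and τ is a bounded-mean stopping time (indeed τ is finite a.s. with bounded expectation since the walk is in a bounded region). By the OST, E[X_τ] = E[X_0] = 55. Equivalently: E[X_τ] = 67 · P(hit 67 first) + 0 · P(hit 0 first) = 67 · (55/67) = 55.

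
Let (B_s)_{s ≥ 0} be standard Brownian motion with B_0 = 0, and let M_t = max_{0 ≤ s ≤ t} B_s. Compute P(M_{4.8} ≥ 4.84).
P(M_{4.8} ≥ 4.84) = 2·P(B_{4.8} ≥ 4.84) = 2(1 − Φ(4.84/√4.8)) ≈ 0.0272

By the reflection principle for Brownian motion, P(M_t ≥ a) = 2 · P(B_t ≥ a) for a ≥ 0. Since B_t ~ N(0, t), P(B_t ≥ 4.84) = 1 − Φ(4.84/√t) = 1 − Φ(4.84/√4.8) = 1 − Φ(2.2091). So
  P(M_{4.8} ≥ 4.84) = 2(1 − Φ(2.2091)) ≈ 0.0272.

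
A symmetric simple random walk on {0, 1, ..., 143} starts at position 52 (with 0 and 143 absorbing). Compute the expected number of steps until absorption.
E[τ | X_0 = 52] = 4732

Let v_k = E[τ | X_0 = k]. Boundary: v_0 = v_143 = 0. Recurrence: v_k = 1 + (v_{k-1} + v_{k+1})/2 for 1 ≤ k ≤ 142. The particular solution to v_k − (v_{k-1} + v_{k+1})/2 = 1 is v_k = −k^2. Adding homogeneous solution A + B k and matching boundaries gives v_k = k (143 − k). Substituting k = 52: v_52 = 52 · 91 = 4732.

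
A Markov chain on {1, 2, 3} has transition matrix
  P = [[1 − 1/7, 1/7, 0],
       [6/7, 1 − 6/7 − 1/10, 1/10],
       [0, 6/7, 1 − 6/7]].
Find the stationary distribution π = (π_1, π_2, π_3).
π = (360/427, 60/427, 1/61)

This is a birth-death chain on three states, which satisfies detailed balance: π_1 · P_{12} = π_2 · P_{21} and π_2 · P_{23} = π_3 · P_{32}.
From π_1 · 1/7 = π_2 · 6/7: π_2/π_1 = (1/7)/(6/7) = 1/6.
From π_2 · 1/10 = π_3 · 6/7: π_3/π_2 = (1/10)/(6/7) = 7/60.
Take π_1 proportional to 1; then unnormalized π = (1, 1/6, 7/360). Normalize by dividing by the sum 427/360:
  π = (360/427, 60/427, 1/61).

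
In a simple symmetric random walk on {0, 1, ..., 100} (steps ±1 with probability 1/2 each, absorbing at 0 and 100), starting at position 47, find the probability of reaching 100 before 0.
P(hit 100 before 0) = 47/100

Let u_k = P(hit 100 before 0 | start at k). Then u_0 = 0, u_100 = 1, and u_k = u_{k-1}/2 + u_{k+1}/2 for 1 ≤ k ≤ 99. This harmonic recurrence is solved by u_k = k/100, giving u_47 = 47/100.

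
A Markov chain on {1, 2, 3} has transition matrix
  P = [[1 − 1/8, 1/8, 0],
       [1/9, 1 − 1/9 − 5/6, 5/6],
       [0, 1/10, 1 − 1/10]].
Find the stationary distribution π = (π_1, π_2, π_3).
π = (2/23, 9/92, 75/92)

This is a birth-death chain on three states, which satisfies detailed balance: π_1 · P_{12} = π_2 · P_{21} and π_2 · P_{23} = π_3 · P_{32}.
From π_1 · 1/8 = π_2 · 1/9: π_2/π_1 = (1/8)/(1/9) = 9/8.
From π_2 · 5/6 = π_3 · 1/10: π_3/π_2 = (5/6)/(1/10) = 25/3.
Take π_1 proportional to 1; then unnormalized π = (1, 9/8, 75/8). Normalize by dividing by the sum 23/2:
  π = (2/23, 9/92, 75/92).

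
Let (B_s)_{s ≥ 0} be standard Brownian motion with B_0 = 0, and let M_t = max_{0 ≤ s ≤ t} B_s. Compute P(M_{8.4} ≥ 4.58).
P(M_{8.4} ≥ 4.58) = 2·P(B_{8.4} ≥ 4.58) = 2(1 − Φ(4.58/√8.4)) ≈ 0.1140

By the reflection principle for Brownian motion, P(M_t ≥ a) = 2 · P(B_t ≥ a) for a ≥ 0. Since B_t ~ N(0, t), P(B_t ≥ 4.58) = 1 − Φ(4.58/√t) = 1 − Φ(4.58/√8.4) = 1 − Φ(1.5803). So
  P(M_{8.4} ≥ 4.58) = 2(1 − Φ(1.5803)) ≈ 0.1140.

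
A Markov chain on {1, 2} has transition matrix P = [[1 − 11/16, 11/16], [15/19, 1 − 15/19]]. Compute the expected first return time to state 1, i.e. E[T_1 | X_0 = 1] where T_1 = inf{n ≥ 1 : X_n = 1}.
E[T_1 | X_0 = 1] = 1/π_1 = 449/240

For an irreducible recurrent Markov chain with stationary distribution π, E[T_i | X_0 = i] = 1/π_i (Kac's formula). Here π_1 = (15/19)/(11/16 + 15/19) = (15/19)/(449/304) = 240/449, so E[T_1 | X_0 = 1] = 1/π_1 = (11/16 + 15/19)/(15/19) = (449/304)/(15/19) = 449/240.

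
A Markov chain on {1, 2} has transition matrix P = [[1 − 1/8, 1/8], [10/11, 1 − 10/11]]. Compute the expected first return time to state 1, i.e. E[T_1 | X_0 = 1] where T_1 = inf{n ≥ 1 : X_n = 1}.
E[T_1 | X_0 = 1] = 1/π_1 = 91/80

For an irreducible recurrent Markov chain with stationary distribution π, E[T_i | X_0 = i] = 1/π_i (Kac's formula). Here π_1 = (10/11)/(1/8 + 10/11) = (10/11)/(91/88) = 80/91, so E[T_1 | X_0 = 1] = 1/π_1 = (1/8 + 10/11)/(10/11) = (91/88)/(10/11) = 91/80.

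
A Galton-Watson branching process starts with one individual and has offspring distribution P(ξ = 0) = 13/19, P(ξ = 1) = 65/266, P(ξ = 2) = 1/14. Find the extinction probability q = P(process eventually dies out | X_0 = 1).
q = 1

Mean offspring μ = 0·13/19 + 1·65/266 + 2·1/14 = 103/266 ≤ 1. For μ ≤ 1 with offspring not concentrated at 1, the Galton-Watson process goes extinct almost surely, so q = 1.
(Algebraic check: The pgf is f(s) = 13/19 + 65/266·s + 1/14·s². The extinction probability q is the smallest fixed point of f in [0, 1]. Setting s = f(s):
  1/14·s² + (65/266 − 1)·s + 13/19 = 0
  1/14·s² − (13/19 + 1/14)·s + 13/19 = 0
which factors as (s − 1)·(1/14·s − 13/19) = 0, giving roots s = 1 and s = (13/19)/(1/14) = 182/19. Since 182/19 ≥ 1, the smallest root in [0, 1] is s = 1.)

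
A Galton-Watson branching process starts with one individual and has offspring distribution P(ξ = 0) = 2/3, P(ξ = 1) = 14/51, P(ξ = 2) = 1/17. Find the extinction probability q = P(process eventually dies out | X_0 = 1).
q = 1

Mean offspring μ = 0·2/3 + 1·14/51 + 2·1/17 = 20/51 ≤ 1. For μ ≤ 1 with offspring not concentrated at 1, the Galton-Watson process goes extinct almost surely, so q = 1.
(Algebraic check: The pgf is f(s) = 2/3 + 14/51·s + 1/17·s². The extinction probability q is the smallest fixed point of f in [0, 1]. Setting s = f(s):
  1/17·s² + (14/51 − 1)·s + 2/3 = 0
  1/17·s² − (2/3 + 1/17)·s + 2/3 = 0
which factors as (s − 1)·(1/17·s − 2/3) = 0, giving roots s = 1 and s = (2/3)/(1/17) = 34/3. Since 34/3 ≥ 1, the smallest root in [0, 1] is s = 1.)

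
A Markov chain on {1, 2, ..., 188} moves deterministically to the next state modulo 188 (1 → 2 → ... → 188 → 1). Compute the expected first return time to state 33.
E[T_33 | X_0 = 33] = 188

The chain cycles deterministically, so starting at state 33 it returns in exactly 188 steps. Equivalently, the stationary distribution is uniform π_j = 1/188 for every state j, so by Kac's formula E[T_33] = 1/π_33 = 188.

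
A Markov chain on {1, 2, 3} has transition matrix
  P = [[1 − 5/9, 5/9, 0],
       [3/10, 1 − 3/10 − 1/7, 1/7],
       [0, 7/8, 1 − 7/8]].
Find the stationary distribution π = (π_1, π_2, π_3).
π = (441/1391, 2450/4173, 400/4173)

This is a birth-death chain on three states, which satisfies detailed balance: π_1 · P_{12} = π_2 · P_{21} and π_2 · P_{23} = π_3 · P_{32}.
From π_1 · 5/9 = π_2 · 3/10: π_2/π_1 = (5/9)/(3/10) = 50/27.
From π_2 · 1/7 = π_3 · 7/8: π_3/π_2 = (1/7)/(7/8) = 8/49.
Take π_1 proportional to 1; then unnormalized π = (1, 50/27, 400/1323). Normalize by dividing by the sum 1391/441:
  π = (441/1391, 2450/4173, 400/4173).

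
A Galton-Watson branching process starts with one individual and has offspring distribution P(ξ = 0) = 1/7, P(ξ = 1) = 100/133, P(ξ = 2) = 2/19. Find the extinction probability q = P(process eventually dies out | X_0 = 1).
q = 1

Mean offspring μ = 0·1/7 + 1·100/133 + 2·2/19 = 128/133 ≤ 1. For μ ≤ 1 with offspring not concentrated at 1, the Galton-Watson process goes extinct almost surely, so q = 1.
(Algebraic check: The pgf is f(s) = 1/7 + 100/133·s + 2/19·s². The extinction probability q is the smallest fixed point of f in [0, 1]. Setting s = f(s):
  2/19·s² + (100/133 − 1)·s + 1/7 = 0
  2/19·s² − (1/7 + 2/19)·s + 1/7 = 0
which factors as (s − 1)·(2/19·s − 1/7) = 0, giving roots s = 1 and s = (1/7)/(2/19) = 19/14. Since 19/14 ≥ 1, the smallest root in [0, 1] is s = 1.)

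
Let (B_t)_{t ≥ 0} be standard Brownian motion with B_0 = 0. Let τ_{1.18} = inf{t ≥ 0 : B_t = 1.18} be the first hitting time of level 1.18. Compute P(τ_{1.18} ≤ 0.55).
P(τ_{1.18} ≤ 0.55) = 2(1 − Φ(1.18/√0.55)) = 2(1 − Φ(1.5911)) ≈ 0.1116

By the reflection principle for standard BM, P(τ_b ≤ t) = 2 · P(B_t ≥ b). Since B_t ~ N(0, t), P(B_t ≥ 1.18) = 1 − Φ(1.18/√t) = 1 − Φ(1.18/√0.55) = 1 − Φ(1.5911) ≈ 0.05579. Doubling: P(τ_{1.18} ≤ 0.55) ≈ 2 · 0.05579 = 0.11158 ≈ 0.1116.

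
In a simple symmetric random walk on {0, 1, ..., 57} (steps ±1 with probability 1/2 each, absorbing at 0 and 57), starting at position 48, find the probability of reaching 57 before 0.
P(hit 57 before 0) = 48/57 = 16/19

Let u_k = P(hit 57 before 0 | start at k). Then u_0 = 0, u_57 = 1, and u_k = u_{k-1}/2 + u_{k+1}/2 for 1 ≤ k ≤ 56. This harmonic recurrence is solved by u_k = k/57, giving u_48 = 48/57 = 16/19.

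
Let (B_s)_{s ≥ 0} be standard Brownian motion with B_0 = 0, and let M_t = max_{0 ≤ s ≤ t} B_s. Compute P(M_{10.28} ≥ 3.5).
P(M_{10.28} ≥ 3.5) = 2·P(B_{10.28} ≥ 3.5) = 2(1 − Φ(3.5/√10.28)) ≈ 0.2750

By the reflection principle for Brownian motion, P(M_t ≥ a) = 2 · P(B_t ≥ a) for a ≥ 0. Since B_t ~ N(0, t), P(B_t ≥ 3.5) = 1 − Φ(3.5/√t) = 1 − Φ(3.5/√10.28) = 1 − Φ(1.0916). So
  P(M_{10.28} ≥ 3.5) = 2(1 − Φ(1.0916)) ≈ 0.2750.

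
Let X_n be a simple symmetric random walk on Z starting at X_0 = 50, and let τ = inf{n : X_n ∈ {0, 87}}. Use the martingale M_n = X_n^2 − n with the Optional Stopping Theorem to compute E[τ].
E[τ] = 1850

M_n = X_n^2 − n is a martingale (since E[X_{n+1}^2 | F_n] = X_n^2 + 1). By OST (τ has finite mean in a bounded region), E[M_τ] = E[M_0] = X_0^2 − 0 = 50^2 = 2500. Also E[M_τ] = E[X_τ^2] − E[τ]. The walk exits at 0 or 87, with P(hit 87 first) = 50/87, so E[X_τ^2] = 87^2 · 50/87 + 0 = 4350. Thus E[τ] = E[X_τ^2] − E[M_τ] = 4350 − 2500 = 1850 = 50(87 − 50) = 1850.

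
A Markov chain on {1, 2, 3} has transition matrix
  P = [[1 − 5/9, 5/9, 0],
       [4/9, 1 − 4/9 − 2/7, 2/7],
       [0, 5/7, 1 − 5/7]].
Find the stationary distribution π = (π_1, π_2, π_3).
π = (4/11, 5/11, 2/11)

This is a birth-death chain on three states, which satisfies detailed balance: π_1 · P_{12} = π_2 · P_{21} and π_2 · P_{23} = π_3 · P_{32}.
From π_1 · 5/9 = π_2 · 4/9: π_2/π_1 = (5/9)/(4/9) = 5/4.
From π_2 · 2/7 = π_3 · 5/7: π_3/π_2 = (2/7)/(5/7) = 2/5.
Take π_1 proportional to 1; then unnormalized π = (1, 5/4, 1/2). Normalize by dividing by the sum 11/4:
  π = (4/11, 5/11, 2/11).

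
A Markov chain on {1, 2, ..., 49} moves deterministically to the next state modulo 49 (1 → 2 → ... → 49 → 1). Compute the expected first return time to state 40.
E[T_40 | X_0 = 40] = 49

The chain cycles deterministically, so starting at state 40 it returns in exactly 49 steps. Equivalently, the stationary distribution is uniform π_j = 1/49 for every state j, so by Kac's formula E[T_40] = 1/π_40 = 49.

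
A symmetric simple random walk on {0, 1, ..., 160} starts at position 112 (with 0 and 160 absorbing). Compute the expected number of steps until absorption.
E[τ | X_0 = 112] = 5376

Let v_k = E[τ | X_0 = k]. Boundary: v_0 = v_160 = 0. Recurrence: v_k = 1 + (v_{k-1} + v_{k+1})/2 for 1 ≤ k ≤ 159. The particular solution to v_k − (v_{k-1} + v_{k+1})/2 = 1 is v_k = −k^2. Adding homogeneous solution A + B k and matching boundaries gives v_k = k (160 − k). Substituting k = 112: v_112 = 112 · 48 = 5376.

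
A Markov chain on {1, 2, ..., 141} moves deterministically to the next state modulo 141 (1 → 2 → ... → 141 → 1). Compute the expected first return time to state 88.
E[T_88 | X_0 = 88] = 141

The chain cycles deterministically, so starting at state 88 it returns in exactly 141 steps. Equivalently, the stationary distribution is uniform π_j = 1/141 for every state j, so by Kac's formula E[T_88] = 1/π_88 = 141.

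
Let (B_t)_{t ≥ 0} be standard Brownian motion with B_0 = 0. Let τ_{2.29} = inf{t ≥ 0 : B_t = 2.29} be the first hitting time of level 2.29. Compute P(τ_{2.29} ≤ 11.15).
P(τ_{2.29} ≤ 11.15) = 2(1 − Φ(2.29/√11.15)) = 2(1 − Φ(0.6858)) ≈ 0.4928

By the reflection principle for standard BM, P(τ_b ≤ t) = 2 · P(B_t ≥ b). Since B_t ~ N(0, t), P(B_t ≥ 2.29) = 1 − Φ(2.29/√t) = 1 − Φ(2.29/√11.15) = 1 − Φ(0.6858) ≈ 0.24642. Doubling: P(τ_{2.29} ≤ 11.15) ≈ 2 · 0.24642 = 0.49284 ≈ 0.4928.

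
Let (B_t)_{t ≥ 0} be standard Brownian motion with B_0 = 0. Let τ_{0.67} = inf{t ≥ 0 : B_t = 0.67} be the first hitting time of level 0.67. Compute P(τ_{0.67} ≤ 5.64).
P(τ_{0.67} ≤ 5.64) = 2(1 − Φ(0.67/√5.64)) = 2(1 − Φ(0.2821)) ≈ 0.7779

By the reflection principle for standard BM, P(τ_b ≤ t) = 2 · P(B_t ≥ b). Since B_t ~ N(0, t), P(B_t ≥ 0.67) = 1 − Φ(0.67/√t) = 1 − Φ(0.67/√5.64) = 1 − Φ(0.2821) ≈ 0.38893. Doubling: P(τ_{0.67} ≤ 5.64) ≈ 2 · 0.38893 = 0.77786 ≈ 0.7779.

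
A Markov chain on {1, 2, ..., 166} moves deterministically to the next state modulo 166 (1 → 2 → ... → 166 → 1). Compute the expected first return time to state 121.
E[T_121 | X_0 = 121] = 166

The chain cycles deterministically, so starting at state 121 it returns in exactly 166 steps. Equivalently, the stationary distribution is uniform π_j = 1/166 for every state j, so by Kac's formula E[T_121] = 1/π_121 = 166.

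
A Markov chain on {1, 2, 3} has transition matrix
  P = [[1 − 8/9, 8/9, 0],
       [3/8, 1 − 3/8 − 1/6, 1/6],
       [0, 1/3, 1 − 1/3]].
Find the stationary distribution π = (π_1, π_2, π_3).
π = (9/41, 64/123, 32/123)

This is a birth-death chain on three states, which satisfies detailed balance: π_1 · P_{12} = π_2 · P_{21} and π_2 · P_{23} = π_3 · P_{32}.
From π_1 · 8/9 = π_2 · 3/8: π_2/π_1 = (8/9)/(3/8) = 64/27.
From π_2 · 1/6 = π_3 · 1/3: π_3/π_2 = (1/6)/(1/3) = 1/2.
Take π_1 proportional to 1; then unnormalized π = (1, 64/27, 32/27). Normalize by dividing by the sum 41/9:
  π = (9/41, 64/123, 32/123).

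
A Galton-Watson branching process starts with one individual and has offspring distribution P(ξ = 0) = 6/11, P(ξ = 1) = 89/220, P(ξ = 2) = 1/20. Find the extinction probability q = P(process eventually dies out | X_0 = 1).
q = 1

Mean offspring μ = 0·6/11 + 1·89/220 + 2·1/20 = 111/220 ≤ 1. For μ ≤ 1 with offspring not concentrated at 1, the Galton-Watson process goes extinct almost surely, so q = 1.
(Algebraic check: The pgf is f(s) = 6/11 + 89/220·s + 1/20·s². The extinction probability q is the smallest fixed point of f in [0, 1]. Setting s = f(s):
  1/20·s² + (89/220 − 1)·s + 6/11 = 0
  1/20·s² − (6/11 + 1/20)·s + 6/11 = 0
which factors as (s − 1)·(1/20·s − 6/11) = 0, giving roots s = 1 and s = (6/11)/(1/20) = 120/11. Since 120/11 ≥ 1, the smallest root in [0, 1] is s = 1.)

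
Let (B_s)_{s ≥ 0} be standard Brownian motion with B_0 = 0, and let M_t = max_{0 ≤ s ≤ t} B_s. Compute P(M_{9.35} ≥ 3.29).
P(M_{9.35} ≥ 3.29) = 2·P(B_{9.35} ≥ 3.29) = 2(1 − Φ(3.29/√9.35)) ≈ 0.2820

By the reflection principle for Brownian motion, P(M_t ≥ a) = 2 · P(B_t ≥ a) for a ≥ 0. Since B_t ~ N(0, t), P(B_t ≥ 3.29) = 1 − Φ(3.29/√t) = 1 − Φ(3.29/√9.35) = 1 − Φ(1.0759). So
  P(M_{9.35} ≥ 3.29) = 2(1 − Φ(1.0759)) ≈ 0.2820.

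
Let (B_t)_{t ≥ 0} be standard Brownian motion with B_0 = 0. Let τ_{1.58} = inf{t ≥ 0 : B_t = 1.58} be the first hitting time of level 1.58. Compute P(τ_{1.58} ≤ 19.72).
P(τ_{1.58} ≤ 19.72) = 2(1 − Φ(1.58/√19.72)) = 2(1 − Φ(0.3558)) ≈ 0.7220

By the reflection principle for standard BM, P(τ_b ≤ t) = 2 · P(B_t ≥ b). Since B_t ~ N(0, t), P(B_t ≥ 1.58) = 1 − Φ(1.58/√t) = 1 − Φ(1.58/√19.72) = 1 − Φ(0.3558) ≈ 0.36100. Doubling: P(τ_{1.58} ≤ 19.72) ≈ 2 · 0.36100 = 0.72200 ≈ 0.7220.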